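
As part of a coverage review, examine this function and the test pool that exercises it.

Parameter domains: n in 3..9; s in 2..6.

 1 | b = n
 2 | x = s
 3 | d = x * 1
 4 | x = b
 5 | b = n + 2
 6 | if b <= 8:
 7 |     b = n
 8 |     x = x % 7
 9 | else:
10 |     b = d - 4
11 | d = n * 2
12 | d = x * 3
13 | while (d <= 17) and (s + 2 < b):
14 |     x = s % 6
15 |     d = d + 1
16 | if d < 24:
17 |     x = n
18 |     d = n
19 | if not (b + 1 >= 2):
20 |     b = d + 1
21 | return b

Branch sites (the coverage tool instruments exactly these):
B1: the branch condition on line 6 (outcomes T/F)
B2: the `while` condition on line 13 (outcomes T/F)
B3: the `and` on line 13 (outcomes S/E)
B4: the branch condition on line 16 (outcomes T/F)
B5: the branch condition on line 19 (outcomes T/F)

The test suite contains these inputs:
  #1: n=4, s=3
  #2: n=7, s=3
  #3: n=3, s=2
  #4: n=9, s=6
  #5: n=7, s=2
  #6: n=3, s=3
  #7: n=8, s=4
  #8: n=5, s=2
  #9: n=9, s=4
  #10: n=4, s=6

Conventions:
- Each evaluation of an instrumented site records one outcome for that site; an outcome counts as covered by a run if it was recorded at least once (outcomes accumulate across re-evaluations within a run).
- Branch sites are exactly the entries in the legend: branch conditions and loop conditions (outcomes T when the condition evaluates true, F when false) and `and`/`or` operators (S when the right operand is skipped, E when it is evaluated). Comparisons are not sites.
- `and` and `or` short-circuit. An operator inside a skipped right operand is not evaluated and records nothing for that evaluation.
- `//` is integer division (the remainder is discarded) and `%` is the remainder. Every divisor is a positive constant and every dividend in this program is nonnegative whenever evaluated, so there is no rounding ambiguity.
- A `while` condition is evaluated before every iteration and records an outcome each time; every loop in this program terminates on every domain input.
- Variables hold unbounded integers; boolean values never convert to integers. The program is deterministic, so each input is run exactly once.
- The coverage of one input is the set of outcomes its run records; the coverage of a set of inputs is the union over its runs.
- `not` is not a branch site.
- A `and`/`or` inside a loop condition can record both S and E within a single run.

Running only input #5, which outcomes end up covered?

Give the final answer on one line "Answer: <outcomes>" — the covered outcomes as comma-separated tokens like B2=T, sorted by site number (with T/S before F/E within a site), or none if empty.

Running input #5 (n=7, s=2), event by event:
  B1->F, B3->S, B2->F, B4->T, B5->T
as a set, this run covers: B1=F, B2=F, B3=S, B4=T, B5=T

Answer: B1=F, B2=F, B3=S, B4=T, B5=T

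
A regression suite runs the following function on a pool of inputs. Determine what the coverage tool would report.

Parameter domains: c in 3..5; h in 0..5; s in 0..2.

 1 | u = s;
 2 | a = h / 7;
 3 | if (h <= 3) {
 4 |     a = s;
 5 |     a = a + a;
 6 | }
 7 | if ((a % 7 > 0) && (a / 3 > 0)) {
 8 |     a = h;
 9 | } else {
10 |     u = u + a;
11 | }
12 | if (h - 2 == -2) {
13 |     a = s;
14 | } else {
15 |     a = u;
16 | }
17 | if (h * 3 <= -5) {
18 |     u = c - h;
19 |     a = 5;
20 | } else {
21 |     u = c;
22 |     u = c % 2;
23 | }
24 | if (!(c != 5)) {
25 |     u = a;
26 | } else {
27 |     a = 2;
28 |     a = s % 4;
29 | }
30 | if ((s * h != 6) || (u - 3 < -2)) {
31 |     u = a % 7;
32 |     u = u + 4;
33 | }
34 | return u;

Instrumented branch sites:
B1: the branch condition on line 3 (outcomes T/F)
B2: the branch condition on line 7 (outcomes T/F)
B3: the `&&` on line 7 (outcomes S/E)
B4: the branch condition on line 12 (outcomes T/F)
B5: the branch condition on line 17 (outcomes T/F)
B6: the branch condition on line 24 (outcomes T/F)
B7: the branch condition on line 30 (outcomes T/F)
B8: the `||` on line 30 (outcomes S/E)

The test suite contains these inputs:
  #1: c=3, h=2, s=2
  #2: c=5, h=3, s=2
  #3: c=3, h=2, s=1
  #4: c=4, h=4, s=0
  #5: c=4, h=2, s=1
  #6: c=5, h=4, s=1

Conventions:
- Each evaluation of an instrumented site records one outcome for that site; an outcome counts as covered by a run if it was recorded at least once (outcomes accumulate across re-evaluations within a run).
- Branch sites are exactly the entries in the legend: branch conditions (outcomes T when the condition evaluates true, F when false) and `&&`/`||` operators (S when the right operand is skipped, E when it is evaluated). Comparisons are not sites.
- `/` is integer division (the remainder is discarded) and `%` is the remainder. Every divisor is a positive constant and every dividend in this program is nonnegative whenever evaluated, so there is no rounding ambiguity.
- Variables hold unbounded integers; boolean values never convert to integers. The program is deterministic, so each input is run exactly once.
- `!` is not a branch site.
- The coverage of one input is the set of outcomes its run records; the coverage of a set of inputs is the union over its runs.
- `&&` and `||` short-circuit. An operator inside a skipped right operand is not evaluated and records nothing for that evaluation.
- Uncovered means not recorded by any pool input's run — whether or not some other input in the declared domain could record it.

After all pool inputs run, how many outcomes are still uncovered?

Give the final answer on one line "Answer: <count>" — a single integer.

run #1 (c=3, h=2, s=2) records B1=T, B2=T, B3=E, B4=F, B5=F, B6=F, B7=T, B8=S
run #2 (c=5, h=3, s=2) records B1=T, B2=T, B3=E, B4=F, B5=F, B6=T, B7=F, B8=E
run #3 (c=3, h=2, s=1) records B1=T, B2=F, B3=E, B4=F, B5=F, B6=F, B7=T, B8=S
run #4 (c=4, h=4, s=0) records B1=F, B2=F, B3=S, B4=F, B5=F, B6=F, B7=T, B8=S
run #5 (c=4, h=2, s=1) records B1=T, B2=F, B3=E, B4=F, B5=F, B6=F, B7=T, B8=S
run #6 (c=5, h=4, s=1) records B1=F, B2=F, B3=S, B4=F, B5=F, B6=T, B7=T, B8=S
union over the pool: B1=T, B1=F, B2=T, B2=F, B3=S, B3=E, B4=F, B5=F, B6=T, B6=F, B7=T, B7=F, B8=S, B8=E
uncovered (2 of 16): B4=T, B5=T

Answer: 2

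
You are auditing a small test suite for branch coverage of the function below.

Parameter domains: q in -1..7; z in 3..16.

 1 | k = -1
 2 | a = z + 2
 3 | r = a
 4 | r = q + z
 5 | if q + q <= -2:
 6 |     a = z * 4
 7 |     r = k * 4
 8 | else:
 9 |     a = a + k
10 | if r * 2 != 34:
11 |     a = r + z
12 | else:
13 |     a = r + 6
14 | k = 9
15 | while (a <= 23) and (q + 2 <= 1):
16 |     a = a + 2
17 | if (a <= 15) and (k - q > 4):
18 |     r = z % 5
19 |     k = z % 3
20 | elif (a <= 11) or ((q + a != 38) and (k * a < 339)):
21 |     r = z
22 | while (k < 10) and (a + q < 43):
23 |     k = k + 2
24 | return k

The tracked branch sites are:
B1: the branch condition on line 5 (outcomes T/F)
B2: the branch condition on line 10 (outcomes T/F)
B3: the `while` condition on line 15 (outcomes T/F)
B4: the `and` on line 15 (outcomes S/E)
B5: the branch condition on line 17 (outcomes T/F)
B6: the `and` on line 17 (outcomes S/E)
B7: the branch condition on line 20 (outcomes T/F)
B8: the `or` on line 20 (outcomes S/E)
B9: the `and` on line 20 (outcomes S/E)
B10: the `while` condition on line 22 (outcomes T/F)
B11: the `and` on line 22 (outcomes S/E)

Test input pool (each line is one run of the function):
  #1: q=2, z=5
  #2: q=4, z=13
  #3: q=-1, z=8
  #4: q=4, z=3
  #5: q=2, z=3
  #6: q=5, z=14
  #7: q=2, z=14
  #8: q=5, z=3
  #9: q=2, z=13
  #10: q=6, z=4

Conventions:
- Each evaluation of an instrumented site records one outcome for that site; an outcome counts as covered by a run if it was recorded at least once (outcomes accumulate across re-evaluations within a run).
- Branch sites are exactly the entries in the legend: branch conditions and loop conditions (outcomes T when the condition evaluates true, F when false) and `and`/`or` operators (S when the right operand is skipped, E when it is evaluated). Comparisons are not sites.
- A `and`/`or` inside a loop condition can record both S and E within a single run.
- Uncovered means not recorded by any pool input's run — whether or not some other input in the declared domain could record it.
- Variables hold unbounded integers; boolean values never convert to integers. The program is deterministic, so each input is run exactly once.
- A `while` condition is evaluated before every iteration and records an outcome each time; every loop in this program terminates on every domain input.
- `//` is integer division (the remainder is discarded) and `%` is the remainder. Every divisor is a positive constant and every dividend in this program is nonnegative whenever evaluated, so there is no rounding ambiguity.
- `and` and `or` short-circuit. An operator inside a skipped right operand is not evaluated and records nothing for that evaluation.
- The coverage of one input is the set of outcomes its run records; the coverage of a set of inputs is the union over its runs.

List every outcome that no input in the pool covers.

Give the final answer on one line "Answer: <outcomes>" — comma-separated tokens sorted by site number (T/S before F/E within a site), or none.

run #1 (q=2, z=5) runs B1->F, B2->T, B4->E, B3->F, B6->E, B5->T, B11->E, B10->T, B11->E, B10->T, B11->E, B10->T, B11->E, B10->T, ...; records B1=F, B2=T, B3=F, B4=E, B5=T, B6=E, B10=T, B10=F, B11=S, B11=E
run #2 (q=4, z=13) runs B1->F, B2->F, B4->E, B3->F, B6->S, B5->F, B8->E, B9->E, B7->T, B11->E, B10->T, B11->S, B10->F; records B1=F, B2=F, B3=F, B4=E, B5=F, B6=S, B7=T, B8=E, B9=E, B10=T, B10=F, B11=S, B11=E
run #3 (q=-1, z=8) runs B1->T, B2->T, B4->E, B3->T, B4->E, B3->T, B4->E, B3->T, B4->E, B3->T, B4->E, B3->T, B4->E, B3->T, ...; records B1=T, B2=T, B3=T, B3=F, B4=S, B4=E, B5=F, B6=S, B7=T, B8=E, B9=E, B10=T, B10=F, B11=S, B11=E
run #4 (q=4, z=3) runs B1->F, B2->T, B4->E, B3->F, B6->E, B5->T, B11->E, B10->T, B11->E, B10->T, B11->E, B10->T, B11->E, B10->T, ...; records B1=F, B2=T, B3=F, B4=E, B5=T, B6=E, B10=T, B10=F, B11=S, B11=E
run #5 (q=2, z=3) runs B1->F, B2->T, B4->E, B3->F, B6->E, B5->T, B11->E, B10->T, B11->E, B10->T, B11->E, B10->T, B11->E, B10->T, ...; records B1=F, B2=T, B3=F, B4=E, B5=T, B6=E, B10=T, B10=F, B11=S, B11=E
run #6 (q=5, z=14) runs B1->F, B2->T, B4->S, B3->F, B6->S, B5->F, B8->E, B9->S, B7->F, B11->E, B10->T, B11->S, B10->F; records B1=F, B2=T, B3=F, B4=S, B5=F, B6=S, B7=F, B8=E, B9=S, B10=T, B10=F, B11=S, B11=E
run #7 (q=2, z=14) runs B1->F, B2->T, B4->S, B3->F, B6->S, B5->F, B8->E, B9->E, B7->T, B11->E, B10->T, B11->S, B10->F; records B1=F, B2=T, B3=F, B4=S, B5=F, B6=S, B7=T, B8=E, B9=E, B10=T, B10=F, B11=S, B11=E
run #8 (q=5, z=3) runs B1->F, B2->T, B4->E, B3->F, B6->E, B5->F, B8->S, B7->T, B11->E, B10->T, B11->S, B10->F; records B1=F, B2=T, B3=F, B4=E, B5=F, B6=E, B7=T, B8=S, B10=T, B10=F, B11=S, B11=E
run #9 (q=2, z=13) runs B1->F, B2->T, B4->S, B3->F, B6->S, B5->F, B8->E, B9->E, B7->T, B11->E, B10->T, B11->S, B10->F; records B1=F, B2=T, B3=F, B4=S, B5=F, B6=S, B7=T, B8=E, B9=E, B10=T, B10=F, B11=S, B11=E
run #10 (q=6, z=4) runs B1->F, B2->T, B4->E, B3->F, B6->E, B5->F, B8->E, B9->E, B7->T, B11->E, B10->T, B11->S, B10->F; records B1=F, B2=T, B3=F, B4=E, B5=F, B6=E, B7=T, B8=E, B9=E, B10=T, B10=F, B11=S, B11=E
union over the pool: B1=T, B1=F, B2=T, B2=F, B3=T, B3=F, B4=S, B4=E, B5=T, B5=F, B6=S, B6=E, B7=T, B7=F, B8=S, B8=E, B9=S, B9=E, B10=T, B10=F, B11=S, B11=E
uncovered (0 of 22): none

Answer: none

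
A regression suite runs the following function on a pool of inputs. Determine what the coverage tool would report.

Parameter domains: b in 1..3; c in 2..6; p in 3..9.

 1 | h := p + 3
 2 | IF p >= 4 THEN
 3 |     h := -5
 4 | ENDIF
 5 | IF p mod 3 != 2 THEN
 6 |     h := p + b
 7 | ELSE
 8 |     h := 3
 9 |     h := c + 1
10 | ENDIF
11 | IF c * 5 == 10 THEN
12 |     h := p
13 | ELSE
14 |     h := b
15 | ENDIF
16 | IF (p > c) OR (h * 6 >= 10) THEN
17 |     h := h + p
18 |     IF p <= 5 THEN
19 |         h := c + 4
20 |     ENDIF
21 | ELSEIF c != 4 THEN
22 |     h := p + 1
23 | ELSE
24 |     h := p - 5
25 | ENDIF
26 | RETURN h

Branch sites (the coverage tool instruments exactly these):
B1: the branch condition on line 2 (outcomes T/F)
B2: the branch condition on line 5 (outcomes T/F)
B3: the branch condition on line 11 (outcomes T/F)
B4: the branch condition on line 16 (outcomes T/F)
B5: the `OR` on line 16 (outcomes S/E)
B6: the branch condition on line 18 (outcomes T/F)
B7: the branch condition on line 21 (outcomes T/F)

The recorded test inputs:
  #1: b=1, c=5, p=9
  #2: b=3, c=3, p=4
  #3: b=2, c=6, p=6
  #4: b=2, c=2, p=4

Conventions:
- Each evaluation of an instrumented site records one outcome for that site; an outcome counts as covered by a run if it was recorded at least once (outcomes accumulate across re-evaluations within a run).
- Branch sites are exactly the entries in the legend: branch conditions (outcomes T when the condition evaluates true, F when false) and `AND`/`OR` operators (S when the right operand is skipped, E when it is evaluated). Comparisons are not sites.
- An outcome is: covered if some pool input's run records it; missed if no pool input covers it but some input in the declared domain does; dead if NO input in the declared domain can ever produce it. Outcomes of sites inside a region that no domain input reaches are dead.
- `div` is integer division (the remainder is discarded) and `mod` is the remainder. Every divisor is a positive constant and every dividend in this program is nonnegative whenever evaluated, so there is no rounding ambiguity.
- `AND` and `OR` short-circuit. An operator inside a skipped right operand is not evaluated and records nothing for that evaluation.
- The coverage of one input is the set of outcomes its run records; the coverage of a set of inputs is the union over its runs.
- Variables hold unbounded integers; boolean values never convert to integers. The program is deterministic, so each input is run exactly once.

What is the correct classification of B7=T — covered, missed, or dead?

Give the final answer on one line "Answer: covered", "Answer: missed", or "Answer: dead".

no pool input records B7=T
but domain input (b=1, c=3, p=3) does record it -> reachable, so missed

Answer: missed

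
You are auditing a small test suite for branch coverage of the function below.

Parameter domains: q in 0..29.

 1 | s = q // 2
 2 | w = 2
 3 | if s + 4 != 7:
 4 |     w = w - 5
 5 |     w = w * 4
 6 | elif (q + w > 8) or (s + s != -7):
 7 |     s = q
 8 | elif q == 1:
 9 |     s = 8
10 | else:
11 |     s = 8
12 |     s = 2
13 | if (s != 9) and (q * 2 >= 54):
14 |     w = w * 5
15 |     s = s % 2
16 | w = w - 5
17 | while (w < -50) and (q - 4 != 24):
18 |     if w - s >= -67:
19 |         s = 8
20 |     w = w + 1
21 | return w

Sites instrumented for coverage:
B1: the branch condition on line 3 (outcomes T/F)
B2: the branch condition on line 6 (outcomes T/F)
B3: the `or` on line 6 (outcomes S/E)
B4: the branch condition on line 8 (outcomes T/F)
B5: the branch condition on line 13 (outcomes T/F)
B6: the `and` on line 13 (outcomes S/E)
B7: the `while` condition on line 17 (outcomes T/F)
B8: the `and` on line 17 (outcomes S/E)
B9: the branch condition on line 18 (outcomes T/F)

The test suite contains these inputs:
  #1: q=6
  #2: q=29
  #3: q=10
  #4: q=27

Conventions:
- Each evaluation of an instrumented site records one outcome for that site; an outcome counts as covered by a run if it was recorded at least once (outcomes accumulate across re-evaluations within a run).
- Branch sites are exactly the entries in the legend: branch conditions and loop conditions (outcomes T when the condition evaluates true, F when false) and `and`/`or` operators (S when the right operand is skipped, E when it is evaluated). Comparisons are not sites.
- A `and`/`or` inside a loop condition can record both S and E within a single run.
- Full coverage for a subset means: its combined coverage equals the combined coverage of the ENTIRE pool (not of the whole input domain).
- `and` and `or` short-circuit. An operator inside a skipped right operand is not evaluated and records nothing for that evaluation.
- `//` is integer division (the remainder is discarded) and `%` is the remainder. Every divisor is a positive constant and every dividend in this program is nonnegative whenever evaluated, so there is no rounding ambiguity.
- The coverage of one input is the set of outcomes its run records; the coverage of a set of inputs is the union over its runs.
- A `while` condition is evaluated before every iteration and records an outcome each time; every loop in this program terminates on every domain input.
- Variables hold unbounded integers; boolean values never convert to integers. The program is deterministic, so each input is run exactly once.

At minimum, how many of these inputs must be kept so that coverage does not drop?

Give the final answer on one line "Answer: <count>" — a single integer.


run #1 (q=6) records B1=F, B2=T, B3=E, B5=F, B6=E, B7=F, B8=S
run #2 (q=29) records B1=T, B5=T, B6=E, B7=T, B7=F, B8=S, B8=E, B9=T, B9=F
run #3 (q=10) records B1=T, B5=F, B6=E, B7=F, B8=S
run #4 (q=27) records B1=T, B5=T, B6=E, B7=T, B7=F, B8=S, B8=E, B9=T, B9=F
pool-wide coverage (13 outcomes): B1=T, B1=F, B2=T, B3=E, B5=T, B5=F, B6=E, B7=T, B7=F, B8=S, B8=E, B9=T, B9=F
no size-1 subset reaches all 13 outcomes (best union: 9/13)
inputs {1, 2} (size 2) cover everything; no size-2 subset with a lexicographically smaller index list covers all 13
Answer: 2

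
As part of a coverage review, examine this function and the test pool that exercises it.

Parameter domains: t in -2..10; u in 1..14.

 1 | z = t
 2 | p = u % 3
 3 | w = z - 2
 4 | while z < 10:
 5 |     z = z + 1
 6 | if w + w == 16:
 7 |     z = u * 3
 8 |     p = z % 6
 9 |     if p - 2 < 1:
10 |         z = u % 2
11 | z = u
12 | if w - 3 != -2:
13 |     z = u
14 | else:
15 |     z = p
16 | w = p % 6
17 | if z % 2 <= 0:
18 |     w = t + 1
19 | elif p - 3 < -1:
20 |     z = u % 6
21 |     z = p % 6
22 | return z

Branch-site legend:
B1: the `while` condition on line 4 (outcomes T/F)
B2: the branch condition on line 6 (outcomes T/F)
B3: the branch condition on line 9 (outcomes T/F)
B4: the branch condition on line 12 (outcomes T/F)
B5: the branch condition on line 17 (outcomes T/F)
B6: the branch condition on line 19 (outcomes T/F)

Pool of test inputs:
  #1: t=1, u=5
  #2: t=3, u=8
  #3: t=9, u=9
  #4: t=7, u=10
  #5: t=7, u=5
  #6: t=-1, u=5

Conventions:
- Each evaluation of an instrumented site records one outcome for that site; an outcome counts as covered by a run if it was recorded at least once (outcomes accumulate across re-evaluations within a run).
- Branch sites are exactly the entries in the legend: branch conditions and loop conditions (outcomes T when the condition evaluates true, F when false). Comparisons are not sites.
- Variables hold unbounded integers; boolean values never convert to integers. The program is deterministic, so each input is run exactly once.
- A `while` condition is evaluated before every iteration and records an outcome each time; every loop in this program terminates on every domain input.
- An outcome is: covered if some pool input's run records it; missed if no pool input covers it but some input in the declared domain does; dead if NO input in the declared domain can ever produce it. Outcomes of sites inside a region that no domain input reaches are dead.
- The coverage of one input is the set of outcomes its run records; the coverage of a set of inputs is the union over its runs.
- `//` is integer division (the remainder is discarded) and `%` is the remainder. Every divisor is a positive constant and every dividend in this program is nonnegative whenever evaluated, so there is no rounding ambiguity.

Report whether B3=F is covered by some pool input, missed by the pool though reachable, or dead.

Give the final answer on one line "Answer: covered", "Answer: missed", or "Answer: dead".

no pool input records B3=F
but domain input (t=10, u=1) does record it -> reachable, so missed

Answer: missed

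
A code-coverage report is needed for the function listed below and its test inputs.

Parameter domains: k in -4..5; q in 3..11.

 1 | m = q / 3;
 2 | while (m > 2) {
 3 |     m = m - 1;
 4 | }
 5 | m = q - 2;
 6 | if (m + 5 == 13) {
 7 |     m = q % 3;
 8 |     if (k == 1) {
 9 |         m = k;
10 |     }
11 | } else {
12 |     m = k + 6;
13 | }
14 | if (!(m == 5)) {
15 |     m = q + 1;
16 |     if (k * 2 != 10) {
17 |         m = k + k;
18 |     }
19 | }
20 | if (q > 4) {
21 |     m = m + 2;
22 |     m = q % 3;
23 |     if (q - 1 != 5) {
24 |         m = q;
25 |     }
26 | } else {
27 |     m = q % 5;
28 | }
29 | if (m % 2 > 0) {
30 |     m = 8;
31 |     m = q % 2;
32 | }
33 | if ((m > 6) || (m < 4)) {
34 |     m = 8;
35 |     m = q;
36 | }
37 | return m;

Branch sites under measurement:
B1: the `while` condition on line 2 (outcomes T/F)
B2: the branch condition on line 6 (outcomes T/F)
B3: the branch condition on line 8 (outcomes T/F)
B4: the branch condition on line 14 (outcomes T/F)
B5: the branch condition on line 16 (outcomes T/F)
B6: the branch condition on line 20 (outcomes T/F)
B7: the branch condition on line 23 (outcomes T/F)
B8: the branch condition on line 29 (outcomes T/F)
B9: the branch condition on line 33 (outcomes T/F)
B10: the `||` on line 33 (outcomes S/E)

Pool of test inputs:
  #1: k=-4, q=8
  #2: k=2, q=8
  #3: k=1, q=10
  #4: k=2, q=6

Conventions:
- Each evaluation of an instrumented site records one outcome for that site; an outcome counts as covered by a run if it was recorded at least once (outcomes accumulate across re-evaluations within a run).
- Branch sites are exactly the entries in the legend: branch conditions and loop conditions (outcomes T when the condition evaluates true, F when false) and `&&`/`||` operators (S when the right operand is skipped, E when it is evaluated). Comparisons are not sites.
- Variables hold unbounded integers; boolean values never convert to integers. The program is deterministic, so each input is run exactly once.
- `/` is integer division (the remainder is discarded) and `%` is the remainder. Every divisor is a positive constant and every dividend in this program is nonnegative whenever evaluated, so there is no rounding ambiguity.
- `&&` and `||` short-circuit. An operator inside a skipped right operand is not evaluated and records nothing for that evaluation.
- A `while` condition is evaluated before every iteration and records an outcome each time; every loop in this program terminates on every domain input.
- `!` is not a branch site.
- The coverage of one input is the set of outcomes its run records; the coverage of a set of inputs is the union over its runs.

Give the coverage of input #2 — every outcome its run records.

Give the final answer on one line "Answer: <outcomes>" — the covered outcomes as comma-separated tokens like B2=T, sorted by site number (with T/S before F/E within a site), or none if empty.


Event log for input #2 (k=2, q=8):
  B1->F, B2->F, B4->T, B5->T, B6->T, B7->T, B8->F, B10->S, B9->T
distinct outcomes covered: B1=F, B2=F, B4=T, B5=T, B6=T, B7=T, B8=F, B9=T, B10=S
Answer: B1=F, B2=F, B4=T, B5=T, B6=T, B7=T, B8=F, B9=T, B10=S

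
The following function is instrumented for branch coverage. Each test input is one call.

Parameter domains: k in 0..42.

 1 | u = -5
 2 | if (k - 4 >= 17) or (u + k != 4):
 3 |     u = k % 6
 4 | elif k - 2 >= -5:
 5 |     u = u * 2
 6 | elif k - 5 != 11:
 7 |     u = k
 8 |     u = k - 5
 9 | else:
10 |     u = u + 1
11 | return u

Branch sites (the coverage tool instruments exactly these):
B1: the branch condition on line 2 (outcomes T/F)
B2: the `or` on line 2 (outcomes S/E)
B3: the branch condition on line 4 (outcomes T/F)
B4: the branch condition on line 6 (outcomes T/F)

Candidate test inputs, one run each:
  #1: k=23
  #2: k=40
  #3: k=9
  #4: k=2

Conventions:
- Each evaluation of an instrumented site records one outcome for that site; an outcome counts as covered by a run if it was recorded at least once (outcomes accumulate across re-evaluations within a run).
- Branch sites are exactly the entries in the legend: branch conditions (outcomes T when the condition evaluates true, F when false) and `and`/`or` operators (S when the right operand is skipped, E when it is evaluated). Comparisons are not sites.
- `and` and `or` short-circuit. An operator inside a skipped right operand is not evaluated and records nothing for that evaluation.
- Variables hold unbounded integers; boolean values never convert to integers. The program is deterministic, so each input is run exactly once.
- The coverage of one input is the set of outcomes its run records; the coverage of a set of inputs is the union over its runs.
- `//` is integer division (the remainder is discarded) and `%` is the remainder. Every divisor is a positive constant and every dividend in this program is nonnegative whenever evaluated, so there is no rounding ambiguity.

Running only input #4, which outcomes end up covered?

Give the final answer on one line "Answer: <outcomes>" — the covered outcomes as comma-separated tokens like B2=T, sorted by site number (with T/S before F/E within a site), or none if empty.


Event log for input #4 (k=2):
  B2->E, B1->T
as a set, this run covers: B1=T, B2=E
Answer: B1=T, B2=E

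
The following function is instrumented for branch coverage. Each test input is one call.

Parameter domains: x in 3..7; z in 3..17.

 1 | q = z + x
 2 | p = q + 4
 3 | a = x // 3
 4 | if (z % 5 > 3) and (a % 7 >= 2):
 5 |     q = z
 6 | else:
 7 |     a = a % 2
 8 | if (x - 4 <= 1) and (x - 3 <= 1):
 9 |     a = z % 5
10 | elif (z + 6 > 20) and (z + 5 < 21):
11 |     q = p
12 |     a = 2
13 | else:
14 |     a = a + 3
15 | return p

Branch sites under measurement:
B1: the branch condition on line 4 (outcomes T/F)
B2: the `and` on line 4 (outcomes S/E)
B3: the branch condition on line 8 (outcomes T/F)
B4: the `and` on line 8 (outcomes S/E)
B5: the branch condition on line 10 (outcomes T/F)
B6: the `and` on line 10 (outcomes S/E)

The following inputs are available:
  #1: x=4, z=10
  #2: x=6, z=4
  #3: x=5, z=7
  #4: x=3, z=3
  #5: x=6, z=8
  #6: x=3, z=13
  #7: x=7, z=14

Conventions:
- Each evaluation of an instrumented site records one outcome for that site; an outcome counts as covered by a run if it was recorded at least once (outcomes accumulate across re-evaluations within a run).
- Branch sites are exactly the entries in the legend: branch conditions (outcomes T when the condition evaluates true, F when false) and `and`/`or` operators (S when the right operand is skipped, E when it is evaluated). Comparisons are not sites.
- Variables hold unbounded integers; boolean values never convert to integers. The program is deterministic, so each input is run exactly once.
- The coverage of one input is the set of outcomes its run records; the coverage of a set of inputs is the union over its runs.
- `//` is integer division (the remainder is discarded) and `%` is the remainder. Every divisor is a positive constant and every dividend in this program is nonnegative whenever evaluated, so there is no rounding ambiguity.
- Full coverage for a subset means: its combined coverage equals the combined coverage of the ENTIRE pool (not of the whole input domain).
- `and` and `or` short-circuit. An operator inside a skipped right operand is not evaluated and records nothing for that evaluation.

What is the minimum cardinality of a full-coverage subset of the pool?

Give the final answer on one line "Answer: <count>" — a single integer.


run #1 (x=4, z=10) records B1=F, B2=S, B3=T, B4=E
run #2 (x=6, z=4) records B1=T, B2=E, B3=F, B4=S, B5=F, B6=S
run #3 (x=5, z=7) records B1=F, B2=S, B3=F, B4=E, B5=F, B6=S
run #4 (x=3, z=3) records B1=F, B2=S, B3=T, B4=E
run #5 (x=6, z=8) records B1=F, B2=S, B3=F, B4=S, B5=F, B6=S
run #6 (x=3, z=13) records B1=F, B2=S, B3=T, B4=E
run #7 (x=7, z=14) records B1=T, B2=E, B3=F, B4=S, B5=F, B6=S
pool-wide coverage (10 outcomes): B1=T, B1=F, B2=S, B2=E, B3=T, B3=F, B4=S, B4=E, B5=F, B6=S
every size-1 subset falls short of the 10 outcomes (best: 6/10)
inputs {1, 2} (size 2) cover everything; no size-2 subset with a lexicographically smaller index list covers all 10
Answer: 2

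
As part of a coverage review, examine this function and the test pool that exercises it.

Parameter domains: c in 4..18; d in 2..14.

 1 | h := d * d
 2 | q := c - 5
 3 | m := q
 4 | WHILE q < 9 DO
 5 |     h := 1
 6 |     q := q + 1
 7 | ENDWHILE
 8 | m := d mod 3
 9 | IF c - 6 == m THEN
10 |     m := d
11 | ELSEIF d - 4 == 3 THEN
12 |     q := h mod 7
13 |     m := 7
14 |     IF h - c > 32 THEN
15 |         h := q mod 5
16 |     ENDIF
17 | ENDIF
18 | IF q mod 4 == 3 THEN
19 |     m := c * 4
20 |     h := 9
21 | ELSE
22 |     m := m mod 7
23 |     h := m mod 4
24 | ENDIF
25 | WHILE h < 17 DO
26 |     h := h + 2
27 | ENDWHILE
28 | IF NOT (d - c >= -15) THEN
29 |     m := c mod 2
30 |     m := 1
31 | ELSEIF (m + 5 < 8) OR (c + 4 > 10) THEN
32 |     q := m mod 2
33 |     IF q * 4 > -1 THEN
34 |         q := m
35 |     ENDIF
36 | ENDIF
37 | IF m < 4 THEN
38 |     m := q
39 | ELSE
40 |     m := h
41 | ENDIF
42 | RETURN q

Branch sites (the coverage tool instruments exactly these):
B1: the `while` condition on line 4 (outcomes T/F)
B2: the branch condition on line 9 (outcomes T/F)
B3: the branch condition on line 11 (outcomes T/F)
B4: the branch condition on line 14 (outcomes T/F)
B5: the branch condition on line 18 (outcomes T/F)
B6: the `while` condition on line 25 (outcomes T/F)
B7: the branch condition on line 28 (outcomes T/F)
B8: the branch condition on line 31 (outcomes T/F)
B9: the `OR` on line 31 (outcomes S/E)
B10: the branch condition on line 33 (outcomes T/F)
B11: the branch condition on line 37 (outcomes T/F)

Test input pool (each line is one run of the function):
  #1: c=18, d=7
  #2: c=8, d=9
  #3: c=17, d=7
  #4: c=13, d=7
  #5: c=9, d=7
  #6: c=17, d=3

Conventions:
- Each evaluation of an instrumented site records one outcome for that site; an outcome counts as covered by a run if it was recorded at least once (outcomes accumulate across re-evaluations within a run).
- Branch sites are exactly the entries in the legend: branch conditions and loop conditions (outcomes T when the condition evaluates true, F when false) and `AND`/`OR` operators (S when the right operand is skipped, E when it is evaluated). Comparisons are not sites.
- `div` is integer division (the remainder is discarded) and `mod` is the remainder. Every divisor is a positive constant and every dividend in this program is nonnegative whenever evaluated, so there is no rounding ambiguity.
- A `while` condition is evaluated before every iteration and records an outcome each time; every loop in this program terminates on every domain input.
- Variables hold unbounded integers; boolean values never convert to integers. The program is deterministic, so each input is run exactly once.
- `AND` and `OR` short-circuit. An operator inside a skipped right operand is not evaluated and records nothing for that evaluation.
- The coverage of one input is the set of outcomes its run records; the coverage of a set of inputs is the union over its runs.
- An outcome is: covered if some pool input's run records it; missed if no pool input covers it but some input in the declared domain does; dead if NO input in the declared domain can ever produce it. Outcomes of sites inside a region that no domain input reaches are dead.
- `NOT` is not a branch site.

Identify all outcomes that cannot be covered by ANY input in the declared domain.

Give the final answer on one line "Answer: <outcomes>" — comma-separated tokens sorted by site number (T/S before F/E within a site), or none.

exhaustive pass over the 195-input domain:
  B10=F: never recorded by any domain input -> dead
  reachable outcomes have witnesses, e.g. B1=T (e.g. c=4, d=2), B1=F (e.g. c=4, d=2), B2=T (e.g. c=6, d=3), B2=F (e.g. c=4, d=2)

Answer: B10=F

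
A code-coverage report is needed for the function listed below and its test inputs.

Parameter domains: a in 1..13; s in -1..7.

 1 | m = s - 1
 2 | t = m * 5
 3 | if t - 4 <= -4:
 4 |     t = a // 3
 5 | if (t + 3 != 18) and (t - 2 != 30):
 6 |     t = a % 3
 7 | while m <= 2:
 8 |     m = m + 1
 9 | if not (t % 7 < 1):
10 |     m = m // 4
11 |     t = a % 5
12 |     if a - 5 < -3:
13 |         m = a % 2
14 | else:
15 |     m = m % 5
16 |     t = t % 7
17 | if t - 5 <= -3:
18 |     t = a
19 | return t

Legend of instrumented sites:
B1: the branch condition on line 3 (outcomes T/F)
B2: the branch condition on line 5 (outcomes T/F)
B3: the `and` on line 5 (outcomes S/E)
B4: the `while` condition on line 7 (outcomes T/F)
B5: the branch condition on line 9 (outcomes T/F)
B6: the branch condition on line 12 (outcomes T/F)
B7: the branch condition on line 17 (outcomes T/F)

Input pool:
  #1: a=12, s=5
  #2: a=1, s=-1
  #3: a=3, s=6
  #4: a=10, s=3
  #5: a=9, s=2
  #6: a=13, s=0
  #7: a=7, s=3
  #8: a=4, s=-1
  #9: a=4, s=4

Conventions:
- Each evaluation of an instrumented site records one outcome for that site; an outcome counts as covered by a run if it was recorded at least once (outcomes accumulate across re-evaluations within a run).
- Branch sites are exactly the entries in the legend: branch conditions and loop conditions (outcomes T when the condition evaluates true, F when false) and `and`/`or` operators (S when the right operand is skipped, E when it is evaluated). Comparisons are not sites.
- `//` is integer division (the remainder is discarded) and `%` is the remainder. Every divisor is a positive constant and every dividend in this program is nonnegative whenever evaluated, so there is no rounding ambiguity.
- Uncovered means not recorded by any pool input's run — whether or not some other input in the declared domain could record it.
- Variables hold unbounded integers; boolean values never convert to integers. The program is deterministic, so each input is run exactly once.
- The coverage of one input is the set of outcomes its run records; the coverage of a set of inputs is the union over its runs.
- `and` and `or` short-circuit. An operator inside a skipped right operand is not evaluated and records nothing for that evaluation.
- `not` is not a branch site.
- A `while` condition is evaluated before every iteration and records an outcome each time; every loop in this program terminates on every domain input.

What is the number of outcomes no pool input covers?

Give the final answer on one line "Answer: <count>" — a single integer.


input #1, a=12, s=5: events B1->F, B3->E, B2->T, B4->F, B5->F, B7->T; outcomes B1=F, B2=T, B3=E, B4=F, B5=F, B7=T
input #2, a=1, s=-1: events B1->T, B3->E, B2->T, B4->T, B4->T, B4->T, B4->T, B4->T, B4->F, B5->T, B6->T, B7->T; outcomes B1=T, B2=T, B3=E, B4=T, B4=F, B5=T, B6=T, B7=T
input #3, a=3, s=6: events B1->F, B3->E, B2->T, B4->F, B5->F, B7->T; outcomes B1=F, B2=T, B3=E, B4=F, B5=F, B7=T
input #4, a=10, s=3: events B1->F, B3->E, B2->T, B4->T, B4->F, B5->T, B6->F, B7->T; outcomes B1=F, B2=T, B3=E, B4=T, B4=F, B5=T, B6=F, B7=T
input #5, a=9, s=2: events B1->F, B3->E, B2->T, B4->T, B4->T, B4->F, B5->F, B7->T; outcomes B1=F, B2=T, B3=E, B4=T, B4=F, B5=F, B7=T
input #6, a=13, s=0: events B1->T, B3->E, B2->T, B4->T, B4->T, B4->T, B4->T, B4->F, B5->T, B6->F, B7->F; outcomes B1=T, B2=T, B3=E, B4=T, B4=F, B5=T, B6=F, B7=F
input #7, a=7, s=3: events B1->F, B3->E, B2->T, B4->T, B4->F, B5->T, B6->F, B7->T; outcomes B1=F, B2=T, B3=E, B4=T, B4=F, B5=T, B6=F, B7=T
input #8, a=4, s=-1: events B1->T, B3->E, B2->T, B4->T, B4->T, B4->T, B4->T, B4->T, B4->F, B5->T, B6->F, B7->F; outcomes B1=T, B2=T, B3=E, B4=T, B4=F, B5=T, B6=F, B7=F
input #9, a=4, s=4: events B1->F, B3->S, B2->F, B4->F, B5->T, B6->F, B7->F; outcomes B1=F, B2=F, B3=S, B4=F, B5=T, B6=F, B7=F
union over the pool: B1=T, B1=F, B2=T, B2=F, B3=S, B3=E, B4=T, B4=F, B5=T, B5=F, B6=T, B6=F, B7=T, B7=F
uncovered (0 of 14): none
Answer: 0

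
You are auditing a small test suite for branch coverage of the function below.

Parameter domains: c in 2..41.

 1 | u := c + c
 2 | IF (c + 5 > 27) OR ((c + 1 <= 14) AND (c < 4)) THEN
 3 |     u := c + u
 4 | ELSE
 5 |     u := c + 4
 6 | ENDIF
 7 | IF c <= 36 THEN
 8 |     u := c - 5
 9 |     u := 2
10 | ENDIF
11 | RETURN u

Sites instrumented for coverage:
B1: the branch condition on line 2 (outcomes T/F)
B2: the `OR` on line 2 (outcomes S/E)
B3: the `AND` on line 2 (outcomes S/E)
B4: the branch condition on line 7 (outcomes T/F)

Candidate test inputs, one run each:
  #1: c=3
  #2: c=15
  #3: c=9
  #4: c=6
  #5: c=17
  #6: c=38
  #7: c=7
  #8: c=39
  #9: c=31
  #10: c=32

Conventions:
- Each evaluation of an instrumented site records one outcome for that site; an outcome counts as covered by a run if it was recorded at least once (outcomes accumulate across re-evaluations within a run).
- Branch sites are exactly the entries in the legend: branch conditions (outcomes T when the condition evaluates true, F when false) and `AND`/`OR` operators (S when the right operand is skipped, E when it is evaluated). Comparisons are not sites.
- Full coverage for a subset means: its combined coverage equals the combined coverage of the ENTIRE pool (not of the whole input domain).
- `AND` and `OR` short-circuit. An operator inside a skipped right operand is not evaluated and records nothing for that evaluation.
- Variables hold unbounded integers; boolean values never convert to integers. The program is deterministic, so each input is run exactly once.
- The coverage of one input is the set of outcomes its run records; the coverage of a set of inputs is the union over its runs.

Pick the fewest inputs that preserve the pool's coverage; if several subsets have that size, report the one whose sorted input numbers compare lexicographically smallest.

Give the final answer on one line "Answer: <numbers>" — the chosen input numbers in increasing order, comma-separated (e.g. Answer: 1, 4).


input #1 (c=3): covers B1=T, B2=E, B3=E, B4=T
input #2 (c=15): covers B1=F, B2=E, B3=S, B4=T
input #3 (c=9): covers B1=F, B2=E, B3=E, B4=T
input #4 (c=6): covers B1=F, B2=E, B3=E, B4=T
input #5 (c=17): covers B1=F, B2=E, B3=S, B4=T
input #6 (c=38): covers B1=T, B2=S, B4=F
input #7 (c=7): covers B1=F, B2=E, B3=E, B4=T
input #8 (c=39): covers B1=T, B2=S, B4=F
input #9 (c=31): covers B1=T, B2=S, B4=T
input #10 (c=32): covers B1=T, B2=S, B4=T
union over all inputs: B1=T, B1=F, B2=S, B2=E, B3=S, B3=E, B4=T, B4=F (8 outcomes)
checked all size-1 subsets: none covers 8 outcomes (max 4/8)
checked all size-2 subsets: none covers 8 outcomes (max 7/8)
the canonical winner is {1, 2, 6}: size 3, full 8-outcome coverage, earliest index list among size-3 covers
Answer: 1, 2, 6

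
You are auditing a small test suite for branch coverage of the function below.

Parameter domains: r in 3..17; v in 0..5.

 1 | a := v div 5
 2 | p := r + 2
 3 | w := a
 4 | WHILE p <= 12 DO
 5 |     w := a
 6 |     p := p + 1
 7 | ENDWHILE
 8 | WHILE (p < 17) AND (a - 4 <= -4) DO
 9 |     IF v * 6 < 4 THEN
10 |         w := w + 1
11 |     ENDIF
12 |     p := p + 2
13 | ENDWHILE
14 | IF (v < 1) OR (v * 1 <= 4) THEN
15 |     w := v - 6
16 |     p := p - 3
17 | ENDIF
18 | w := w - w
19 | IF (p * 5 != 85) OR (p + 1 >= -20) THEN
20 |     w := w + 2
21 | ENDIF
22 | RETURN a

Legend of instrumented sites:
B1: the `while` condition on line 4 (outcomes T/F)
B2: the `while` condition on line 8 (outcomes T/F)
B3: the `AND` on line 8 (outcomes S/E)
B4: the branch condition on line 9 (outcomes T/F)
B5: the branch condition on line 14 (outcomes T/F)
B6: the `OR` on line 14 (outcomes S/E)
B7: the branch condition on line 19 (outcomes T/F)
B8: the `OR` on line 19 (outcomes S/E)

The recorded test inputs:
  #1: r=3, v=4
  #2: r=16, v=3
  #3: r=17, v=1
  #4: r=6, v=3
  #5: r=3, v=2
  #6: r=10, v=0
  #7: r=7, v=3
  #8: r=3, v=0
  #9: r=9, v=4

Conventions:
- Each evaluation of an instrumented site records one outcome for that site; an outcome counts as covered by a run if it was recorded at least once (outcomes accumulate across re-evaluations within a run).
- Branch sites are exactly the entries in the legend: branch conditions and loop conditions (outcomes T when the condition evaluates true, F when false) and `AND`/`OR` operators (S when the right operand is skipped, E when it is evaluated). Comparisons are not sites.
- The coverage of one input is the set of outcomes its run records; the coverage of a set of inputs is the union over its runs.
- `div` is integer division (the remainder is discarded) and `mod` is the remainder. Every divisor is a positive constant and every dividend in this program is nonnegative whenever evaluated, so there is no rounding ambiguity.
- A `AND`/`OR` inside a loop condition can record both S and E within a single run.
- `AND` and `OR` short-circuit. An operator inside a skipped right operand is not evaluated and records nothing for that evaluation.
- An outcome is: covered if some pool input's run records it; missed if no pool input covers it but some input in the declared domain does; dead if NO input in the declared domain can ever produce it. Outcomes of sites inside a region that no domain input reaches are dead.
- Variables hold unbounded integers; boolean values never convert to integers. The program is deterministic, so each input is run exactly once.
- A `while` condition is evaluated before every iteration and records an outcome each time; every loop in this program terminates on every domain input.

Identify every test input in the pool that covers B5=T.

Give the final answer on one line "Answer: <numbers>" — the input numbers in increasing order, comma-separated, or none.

input #1 (r=3, v=4): covers B5=T
input #2 (r=16, v=3): covers B5=T
input #3 (r=17, v=1): covers B5=T
input #4 (r=6, v=3): covers B5=T
input #5 (r=3, v=2): covers B5=T
input #6 (r=10, v=0): covers B5=T
input #7 (r=7, v=3): covers B5=T
input #8 (r=3, v=0): covers B5=T
input #9 (r=9, v=4): covers B5=T

Answer: 1, 2, 3, 4, 5, 6, 7, 8, 9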